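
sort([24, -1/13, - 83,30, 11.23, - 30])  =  [ - 83,  -  30,-1/13,  11.23 , 24, 30] 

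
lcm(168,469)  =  11256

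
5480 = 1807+3673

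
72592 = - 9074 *( - 8) 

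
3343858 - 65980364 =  - 62636506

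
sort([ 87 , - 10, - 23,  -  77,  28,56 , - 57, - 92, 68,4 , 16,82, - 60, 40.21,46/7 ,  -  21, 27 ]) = [- 92, - 77, - 60 , - 57, - 23,  -  21, - 10,4,46/7,16 , 27, 28, 40.21,56,68, 82,87]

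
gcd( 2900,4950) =50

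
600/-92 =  - 7  +  11/23 = - 6.52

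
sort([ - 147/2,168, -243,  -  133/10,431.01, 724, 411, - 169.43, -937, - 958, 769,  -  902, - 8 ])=[-958,- 937,-902, - 243, - 169.43,- 147/2,  -  133/10, - 8,168,411,  431.01,  724,769]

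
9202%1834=32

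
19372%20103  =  19372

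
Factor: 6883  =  6883^1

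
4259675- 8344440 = -4084765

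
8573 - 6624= 1949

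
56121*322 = 18070962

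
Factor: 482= 2^1*241^1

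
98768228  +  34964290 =133732518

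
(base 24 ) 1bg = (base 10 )856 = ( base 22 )1GK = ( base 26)16o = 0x358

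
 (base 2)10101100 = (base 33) 57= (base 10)172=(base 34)52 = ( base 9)211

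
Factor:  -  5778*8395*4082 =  - 2^2*3^3*5^1*13^1 * 23^1*73^1*107^1*157^1 = - 198002757420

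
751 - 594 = 157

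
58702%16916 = 7954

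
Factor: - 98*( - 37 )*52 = 188552 = 2^3*7^2*13^1*37^1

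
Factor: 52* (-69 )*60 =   -  215280 =-  2^4 * 3^2*5^1*13^1 *23^1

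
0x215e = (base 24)ejm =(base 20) 1172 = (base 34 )7d8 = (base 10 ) 8542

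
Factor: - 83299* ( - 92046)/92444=3833669877/46222=2^( - 1)*3^1*11^( -2)*23^2 * 29^1*191^( - 1 ) * 83299^1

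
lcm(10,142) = 710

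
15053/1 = 15053=15053.00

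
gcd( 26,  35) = 1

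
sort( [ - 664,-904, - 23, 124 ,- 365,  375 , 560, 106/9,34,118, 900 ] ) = [ -904, - 664, - 365,  -  23,106/9,34, 118, 124, 375,  560, 900] 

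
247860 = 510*486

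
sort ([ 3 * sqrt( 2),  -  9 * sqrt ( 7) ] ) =[-9 * sqrt ( 7),3 * sqrt (2 )] 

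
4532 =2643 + 1889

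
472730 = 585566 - 112836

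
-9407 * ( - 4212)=39622284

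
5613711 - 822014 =4791697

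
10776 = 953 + 9823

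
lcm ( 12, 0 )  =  0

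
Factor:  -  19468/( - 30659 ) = 2^2 * 23^( - 1 )*43^(  -  1)*157^1 = 628/989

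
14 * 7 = 98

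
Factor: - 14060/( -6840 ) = 37/18 = 2^(-1 )*3^( - 2)*37^1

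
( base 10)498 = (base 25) jn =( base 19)174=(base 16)1F2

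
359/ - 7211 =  - 1 + 6852/7211 = - 0.05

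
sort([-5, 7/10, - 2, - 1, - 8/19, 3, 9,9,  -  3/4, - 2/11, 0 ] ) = [ - 5,-2, - 1, - 3/4,-8/19, - 2/11, 0, 7/10, 3, 9, 9 ]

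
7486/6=3743/3 = 1247.67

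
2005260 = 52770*38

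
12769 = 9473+3296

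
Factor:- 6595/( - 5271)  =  3^ ( -1)*5^1*7^(-1 )*251^( - 1)*1319^1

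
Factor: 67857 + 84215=152072 = 2^3*19009^1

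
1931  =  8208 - 6277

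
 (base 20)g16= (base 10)6426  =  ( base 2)1100100011010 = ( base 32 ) 68Q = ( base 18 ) 11F0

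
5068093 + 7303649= 12371742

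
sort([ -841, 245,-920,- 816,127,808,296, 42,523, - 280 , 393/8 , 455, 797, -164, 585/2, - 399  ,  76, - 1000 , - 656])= [ - 1000,-920, - 841,-816, - 656, - 399, - 280, - 164, 42, 393/8,76, 127, 245,585/2, 296, 455, 523 , 797,808]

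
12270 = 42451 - 30181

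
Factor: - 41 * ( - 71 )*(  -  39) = -3^1*13^1*41^1*71^1 =-113529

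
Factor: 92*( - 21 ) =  - 1932=   - 2^2*3^1*7^1*23^1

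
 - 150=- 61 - 89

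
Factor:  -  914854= - 2^1*59^1 * 7753^1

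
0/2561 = 0  =  0.00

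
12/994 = 6/497 = 0.01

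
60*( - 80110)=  - 4806600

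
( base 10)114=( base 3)11020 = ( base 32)3i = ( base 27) 46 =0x72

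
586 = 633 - 47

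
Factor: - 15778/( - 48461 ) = 14/43 = 2^1*7^1*43^( - 1)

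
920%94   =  74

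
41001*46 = 1886046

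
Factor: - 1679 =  -23^1*73^1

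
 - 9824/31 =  - 317  +  3/31 = - 316.90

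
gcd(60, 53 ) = 1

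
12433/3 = 4144 + 1/3 = 4144.33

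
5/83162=5/83162  =  0.00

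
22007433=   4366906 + 17640527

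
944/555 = 944/555 = 1.70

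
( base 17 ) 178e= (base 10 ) 7086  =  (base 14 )2822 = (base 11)5362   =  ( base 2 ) 1101110101110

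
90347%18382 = 16819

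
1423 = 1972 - 549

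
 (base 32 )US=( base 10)988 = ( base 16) 3dc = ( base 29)152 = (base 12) 6a4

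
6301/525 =12+1/525= 12.00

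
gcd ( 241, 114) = 1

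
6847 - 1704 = 5143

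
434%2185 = 434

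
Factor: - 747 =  - 3^2*83^1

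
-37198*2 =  - 74396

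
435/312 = 145/104 = 1.39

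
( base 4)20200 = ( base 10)544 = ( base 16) 220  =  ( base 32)H0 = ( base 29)IM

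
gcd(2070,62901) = 9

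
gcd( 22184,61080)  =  8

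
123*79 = 9717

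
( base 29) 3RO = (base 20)86A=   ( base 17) B8F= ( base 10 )3330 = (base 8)6402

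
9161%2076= 857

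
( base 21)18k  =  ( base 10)629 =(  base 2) 1001110101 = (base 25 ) 104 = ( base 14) 32d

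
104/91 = 8/7 = 1.14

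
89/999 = 89/999 = 0.09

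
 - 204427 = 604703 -809130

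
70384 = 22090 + 48294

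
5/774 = 5/774 = 0.01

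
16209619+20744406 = 36954025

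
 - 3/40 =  - 3/40 = - 0.07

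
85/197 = 85/197 = 0.43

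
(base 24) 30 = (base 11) 66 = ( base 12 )60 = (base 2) 1001000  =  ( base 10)72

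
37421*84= 3143364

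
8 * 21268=170144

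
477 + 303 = 780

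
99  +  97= 196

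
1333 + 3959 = 5292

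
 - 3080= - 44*70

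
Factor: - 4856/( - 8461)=2^3*607^1*8461^( - 1)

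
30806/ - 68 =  - 15403/34 = - 453.03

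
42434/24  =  1768 + 1/12 = 1768.08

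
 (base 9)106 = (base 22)3L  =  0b1010111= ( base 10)87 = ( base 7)153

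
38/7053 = 38/7053  =  0.01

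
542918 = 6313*86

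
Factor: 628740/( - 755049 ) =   -  209580/251683 = -  2^2*3^1 * 5^1*7^1*389^(-1 )*499^1*647^( - 1)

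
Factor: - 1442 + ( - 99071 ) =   -  100513 = -7^1 *83^1*173^1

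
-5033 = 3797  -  8830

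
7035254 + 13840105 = 20875359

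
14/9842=1/703=0.00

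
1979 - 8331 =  - 6352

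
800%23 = 18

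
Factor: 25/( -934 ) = - 2^ ( - 1 )*5^2  *467^( - 1 )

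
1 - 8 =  - 7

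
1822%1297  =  525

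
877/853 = 877/853  =  1.03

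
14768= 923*16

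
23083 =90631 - 67548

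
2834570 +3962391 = 6796961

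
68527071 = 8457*8103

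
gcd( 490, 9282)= 14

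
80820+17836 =98656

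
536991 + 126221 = 663212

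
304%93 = 25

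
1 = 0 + 1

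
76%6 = 4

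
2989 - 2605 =384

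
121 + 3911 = 4032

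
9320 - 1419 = 7901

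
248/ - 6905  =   - 248/6905 = - 0.04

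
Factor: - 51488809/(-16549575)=3^(  -  1 )*5^( - 2)*7^( - 1)*29^ ( - 1 )*911^1 *1087^( - 1 ) * 56519^1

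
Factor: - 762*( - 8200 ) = 2^4*3^1*5^2*41^1*127^1=6248400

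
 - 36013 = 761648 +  - 797661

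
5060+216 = 5276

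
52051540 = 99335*524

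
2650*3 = 7950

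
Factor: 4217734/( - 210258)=-3^( - 2 )*17^1*19^1*6529^1 *11681^( - 1 )  =  - 2108867/105129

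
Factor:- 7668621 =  - 3^3*284023^1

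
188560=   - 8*(-23570)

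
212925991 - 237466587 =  - 24540596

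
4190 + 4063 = 8253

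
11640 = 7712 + 3928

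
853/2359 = 853/2359  =  0.36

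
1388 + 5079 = 6467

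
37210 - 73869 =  - 36659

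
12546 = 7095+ 5451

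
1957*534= 1045038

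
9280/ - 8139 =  - 9280/8139 = - 1.14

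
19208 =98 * 196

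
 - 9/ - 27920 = 9/27920= 0.00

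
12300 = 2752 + 9548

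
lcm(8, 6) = 24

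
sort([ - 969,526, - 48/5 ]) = [ - 969, - 48/5,526] 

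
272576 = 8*34072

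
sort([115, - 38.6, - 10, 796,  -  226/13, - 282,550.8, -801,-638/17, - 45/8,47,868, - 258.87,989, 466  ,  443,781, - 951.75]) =[ - 951.75, - 801, - 282,-258.87,-38.6 , - 638/17, - 226/13, - 10, - 45/8,47, 115,  443,466, 550.8,781,796, 868,  989]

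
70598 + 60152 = 130750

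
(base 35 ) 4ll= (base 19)FCD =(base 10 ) 5656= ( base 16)1618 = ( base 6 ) 42104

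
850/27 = 850/27 = 31.48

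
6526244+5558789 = 12085033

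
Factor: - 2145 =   -  3^1*5^1*11^1*13^1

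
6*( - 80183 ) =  - 481098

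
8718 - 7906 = 812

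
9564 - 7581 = 1983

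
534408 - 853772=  - 319364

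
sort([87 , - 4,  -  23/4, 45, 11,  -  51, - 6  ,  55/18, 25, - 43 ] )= [  -  51 ,-43, - 6, - 23/4,  -  4, 55/18, 11 , 25,45, 87 ]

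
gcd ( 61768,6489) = 7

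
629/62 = 10 + 9/62= 10.15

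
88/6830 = 44/3415 = 0.01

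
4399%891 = 835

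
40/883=40/883 = 0.05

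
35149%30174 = 4975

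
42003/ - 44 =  - 955 + 17/44 = -954.61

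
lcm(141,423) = 423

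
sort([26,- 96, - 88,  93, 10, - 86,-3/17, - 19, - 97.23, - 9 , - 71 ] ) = [ - 97.23, - 96, - 88,-86, - 71,-19, - 9, - 3/17,10, 26, 93 ]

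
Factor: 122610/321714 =335/879 = 3^(-1)*5^1 * 67^1*293^(-1)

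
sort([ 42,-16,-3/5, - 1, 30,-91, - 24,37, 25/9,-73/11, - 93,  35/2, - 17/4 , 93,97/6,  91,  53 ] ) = [ - 93,-91 , - 24, - 16,- 73/11, - 17/4, -1,-3/5,25/9 , 97/6, 35/2, 30,37,42, 53,  91,  93]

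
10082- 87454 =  - 77372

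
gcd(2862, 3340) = 2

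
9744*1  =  9744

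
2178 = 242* 9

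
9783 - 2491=7292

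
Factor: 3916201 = 173^1 * 22637^1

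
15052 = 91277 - 76225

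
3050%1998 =1052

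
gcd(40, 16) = 8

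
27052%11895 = 3262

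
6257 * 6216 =38893512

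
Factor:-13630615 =  -  5^1*37^1*73679^1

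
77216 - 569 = 76647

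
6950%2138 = 536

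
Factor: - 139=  - 139^1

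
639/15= 42 + 3/5=42.60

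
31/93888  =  31/93888 = 0.00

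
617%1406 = 617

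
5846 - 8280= - 2434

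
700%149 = 104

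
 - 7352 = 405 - 7757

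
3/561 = 1/187=0.01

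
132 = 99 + 33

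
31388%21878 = 9510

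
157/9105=157/9105 = 0.02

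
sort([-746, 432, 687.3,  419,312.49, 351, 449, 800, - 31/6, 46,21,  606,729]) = [ - 746 , - 31/6, 21,  46, 312.49,351, 419, 432,449,606, 687.3,729, 800 ]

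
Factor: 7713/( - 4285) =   -  9/5 = -3^2 * 5^(- 1)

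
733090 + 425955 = 1159045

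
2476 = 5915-3439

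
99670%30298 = 8776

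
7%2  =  1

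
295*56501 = 16667795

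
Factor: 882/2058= 3^1*7^(  -  1) = 3/7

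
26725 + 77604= 104329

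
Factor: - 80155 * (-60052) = 2^2*5^1*17^1*23^1*41^1 *15013^1 = 4813468060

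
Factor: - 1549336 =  -2^3*19^1 *10193^1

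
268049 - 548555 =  - 280506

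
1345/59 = 22+ 47/59 = 22.80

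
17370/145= 119 + 23/29= 119.79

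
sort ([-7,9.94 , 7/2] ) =[ - 7,7/2 , 9.94 ] 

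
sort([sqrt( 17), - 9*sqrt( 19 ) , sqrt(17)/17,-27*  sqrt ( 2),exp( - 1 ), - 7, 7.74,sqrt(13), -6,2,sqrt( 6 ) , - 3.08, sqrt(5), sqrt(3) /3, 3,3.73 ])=[  -  9*sqrt( 19), - 27 * sqrt( 2), - 7, - 6, - 3.08, sqrt(17 ) /17,  exp( - 1),sqrt( 3 )/3, 2,sqrt( 5 ), sqrt( 6), 3,sqrt(13 ), 3.73, sqrt( 17 ),7.74]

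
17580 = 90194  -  72614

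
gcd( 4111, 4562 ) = 1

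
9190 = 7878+1312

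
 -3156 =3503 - 6659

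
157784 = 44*3586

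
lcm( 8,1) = 8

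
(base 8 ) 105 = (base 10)69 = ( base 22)33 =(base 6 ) 153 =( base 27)2F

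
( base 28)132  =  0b1101100110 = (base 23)1EJ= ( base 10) 870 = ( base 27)156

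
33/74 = 33/74=0.45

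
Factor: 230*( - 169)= -38870 = -  2^1*5^1*13^2*23^1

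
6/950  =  3/475 = 0.01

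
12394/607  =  12394/607 = 20.42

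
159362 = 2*79681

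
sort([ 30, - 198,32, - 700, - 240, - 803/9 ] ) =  [ - 700,  -  240, - 198, - 803/9, 30,32]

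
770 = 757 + 13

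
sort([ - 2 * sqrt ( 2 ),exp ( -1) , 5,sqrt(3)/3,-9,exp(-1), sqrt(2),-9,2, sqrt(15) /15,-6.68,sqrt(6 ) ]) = [ -9, - 9, - 6.68, - 2*sqrt(2),sqrt( 15 ) /15, exp(-1),exp( -1 ),sqrt(3)/3,sqrt( 2 ),2, sqrt( 6) , 5]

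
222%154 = 68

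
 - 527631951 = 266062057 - 793694008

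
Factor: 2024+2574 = 4598=2^1*11^2*19^1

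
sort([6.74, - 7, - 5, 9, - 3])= [ - 7,  -  5, - 3, 6.74,9 ]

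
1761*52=91572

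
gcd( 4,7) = 1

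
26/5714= 13/2857 = 0.00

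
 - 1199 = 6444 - 7643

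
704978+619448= 1324426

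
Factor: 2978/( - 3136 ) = -2^ ( - 5 )*7^( - 2 )*1489^1 = - 1489/1568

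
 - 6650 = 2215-8865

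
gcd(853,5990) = 1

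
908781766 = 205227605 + 703554161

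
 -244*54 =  -13176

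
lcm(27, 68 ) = 1836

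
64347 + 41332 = 105679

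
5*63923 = 319615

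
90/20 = 9/2 = 4.50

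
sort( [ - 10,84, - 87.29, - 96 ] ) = [ - 96, - 87.29,- 10 , 84 ]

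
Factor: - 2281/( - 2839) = 17^ ( - 1 )*167^( - 1)*2281^1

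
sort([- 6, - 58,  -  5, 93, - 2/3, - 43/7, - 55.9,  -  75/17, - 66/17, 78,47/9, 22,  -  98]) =[ - 98, - 58,-55.9, - 43/7, - 6, - 5, - 75/17,-66/17,-2/3,  47/9, 22,78, 93] 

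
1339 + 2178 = 3517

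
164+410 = 574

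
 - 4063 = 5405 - 9468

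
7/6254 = 7/6254 = 0.00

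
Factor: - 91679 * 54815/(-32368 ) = 2^( - 4) * 5^1 * 7^1*17^( - 2) * 19^1* 577^1 *1871^1 = 717912055/4624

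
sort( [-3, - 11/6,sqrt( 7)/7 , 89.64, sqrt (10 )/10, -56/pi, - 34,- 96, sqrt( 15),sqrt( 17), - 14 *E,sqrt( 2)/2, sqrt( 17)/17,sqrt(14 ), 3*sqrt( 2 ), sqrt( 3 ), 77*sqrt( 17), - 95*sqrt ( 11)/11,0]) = [ -96,  -  14*E,-34,  -  95*sqrt( 11)/11,  -  56/pi,-3, - 11/6,0,sqrt(17 )/17,sqrt( 10)/10, sqrt( 7)/7, sqrt(2 )/2, sqrt( 3 ), sqrt( 14 ),sqrt( 15 ) , sqrt(17),3*sqrt( 2) , 89.64,77*sqrt (17 )] 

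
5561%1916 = 1729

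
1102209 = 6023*183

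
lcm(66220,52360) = 2251480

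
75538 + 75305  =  150843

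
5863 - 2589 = 3274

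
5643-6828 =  - 1185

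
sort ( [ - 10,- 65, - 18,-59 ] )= [ - 65, - 59, - 18,-10 ] 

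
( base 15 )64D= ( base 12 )9a7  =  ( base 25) 26N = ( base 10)1423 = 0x58f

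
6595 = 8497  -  1902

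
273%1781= 273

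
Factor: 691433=691433^1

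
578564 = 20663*28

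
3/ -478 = -1+ 475/478 = -  0.01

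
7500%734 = 160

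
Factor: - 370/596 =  - 185/298=- 2^(  -  1 )*5^1*37^1 * 149^(-1)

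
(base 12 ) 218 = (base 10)308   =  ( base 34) 92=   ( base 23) D9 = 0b100110100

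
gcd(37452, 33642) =6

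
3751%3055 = 696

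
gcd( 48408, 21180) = 12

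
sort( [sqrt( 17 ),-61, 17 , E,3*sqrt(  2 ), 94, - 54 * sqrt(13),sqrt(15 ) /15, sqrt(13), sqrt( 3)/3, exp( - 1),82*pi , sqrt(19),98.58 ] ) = [-54*sqrt(13), - 61,  sqrt(15)/15,  exp( - 1) , sqrt( 3)/3, E, sqrt( 13), sqrt ( 17),  3*sqrt ( 2), sqrt( 19 ),17, 94,  98.58, 82*pi ] 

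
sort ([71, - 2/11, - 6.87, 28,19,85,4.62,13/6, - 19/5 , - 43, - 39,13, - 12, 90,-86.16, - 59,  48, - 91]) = [ -91, - 86.16, - 59, - 43, -39, - 12, - 6.87, - 19/5, - 2/11, 13/6, 4.62,13,19, 28, 48, 71, 85,90 ]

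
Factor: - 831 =-3^1 * 277^1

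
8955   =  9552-597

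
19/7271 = 19/7271 = 0.00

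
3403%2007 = 1396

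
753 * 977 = 735681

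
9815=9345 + 470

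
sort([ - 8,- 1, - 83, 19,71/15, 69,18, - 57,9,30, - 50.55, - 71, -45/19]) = [  -  83, - 71, - 57,-50.55, - 8,- 45/19, - 1,71/15,  9,18, 19,30,69]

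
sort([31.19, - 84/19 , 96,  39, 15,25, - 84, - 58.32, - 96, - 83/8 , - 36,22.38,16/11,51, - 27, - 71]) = [ - 96, - 84, -71,  -  58.32, - 36, - 27, - 83/8,-84/19,16/11 , 15,22.38,25,31.19,39, 51, 96 ] 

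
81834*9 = 736506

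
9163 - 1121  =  8042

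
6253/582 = 6253/582=10.74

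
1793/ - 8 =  - 1793/8 = - 224.12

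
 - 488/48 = - 61/6=- 10.17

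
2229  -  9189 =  - 6960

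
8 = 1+7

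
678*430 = 291540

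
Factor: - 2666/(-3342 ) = 1333/1671 = 3^(-1 )*31^1 * 43^1*557^( - 1) 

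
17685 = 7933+9752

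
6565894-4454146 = 2111748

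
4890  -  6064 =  - 1174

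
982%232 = 54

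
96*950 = 91200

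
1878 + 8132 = 10010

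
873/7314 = 291/2438 = 0.12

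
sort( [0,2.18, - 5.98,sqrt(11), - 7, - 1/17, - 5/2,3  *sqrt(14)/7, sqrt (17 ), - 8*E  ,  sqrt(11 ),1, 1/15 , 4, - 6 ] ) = [ - 8  *E, - 7, - 6,-5.98, - 5/2, - 1/17, 0,1/15,1, 3 *sqrt( 14 ) /7,2.18,sqrt(11 ), sqrt(11),4,sqrt (17 )]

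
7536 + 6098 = 13634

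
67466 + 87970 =155436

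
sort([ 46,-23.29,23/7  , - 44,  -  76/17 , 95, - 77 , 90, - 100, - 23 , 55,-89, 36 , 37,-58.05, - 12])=[ - 100,-89, - 77, - 58.05,-44, - 23.29, - 23,-12, -76/17, 23/7,36,37, 46,55,90, 95 ] 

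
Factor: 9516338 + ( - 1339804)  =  2^1*4088267^1 = 8176534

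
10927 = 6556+4371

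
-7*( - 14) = 98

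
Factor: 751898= 2^1*7^1 * 43^1*1249^1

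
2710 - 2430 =280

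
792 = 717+75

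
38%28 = 10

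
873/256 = 3 + 105/256  =  3.41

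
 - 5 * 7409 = -37045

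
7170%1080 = 690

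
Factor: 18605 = 5^1 * 61^2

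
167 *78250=13067750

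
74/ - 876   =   - 1+401/438 = - 0.08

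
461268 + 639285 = 1100553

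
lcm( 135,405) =405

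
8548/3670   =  2 + 604/1835 = 2.33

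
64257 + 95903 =160160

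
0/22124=0= 0.00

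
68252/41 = 1664 + 28/41 = 1664.68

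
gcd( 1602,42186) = 534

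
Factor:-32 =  - 2^5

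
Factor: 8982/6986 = 9/7 =3^2*7^( - 1) 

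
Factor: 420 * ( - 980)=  - 411600=   - 2^4*3^1*5^2*7^3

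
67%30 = 7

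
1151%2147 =1151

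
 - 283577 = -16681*17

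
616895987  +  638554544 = 1255450531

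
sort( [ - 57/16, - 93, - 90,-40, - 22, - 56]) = [  -  93,-90, - 56, - 40 , - 22, - 57/16]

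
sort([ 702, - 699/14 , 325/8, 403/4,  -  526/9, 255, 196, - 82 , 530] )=[ - 82, - 526/9, - 699/14 , 325/8, 403/4,  196, 255, 530,702 ] 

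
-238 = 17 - 255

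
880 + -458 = 422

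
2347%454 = 77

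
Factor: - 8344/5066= - 28/17 = - 2^2*7^1*17^( - 1 )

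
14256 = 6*2376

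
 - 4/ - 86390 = 2/43195 = 0.00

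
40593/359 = 40593/359 = 113.07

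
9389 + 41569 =50958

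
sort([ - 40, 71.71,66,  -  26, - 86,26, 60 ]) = [  -  86,  -  40, - 26, 26, 60,66, 71.71]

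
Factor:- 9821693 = -7^1*401^1*3499^1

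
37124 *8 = 296992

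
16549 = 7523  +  9026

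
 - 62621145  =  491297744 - 553918889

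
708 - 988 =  -280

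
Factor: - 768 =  - 2^8*3^1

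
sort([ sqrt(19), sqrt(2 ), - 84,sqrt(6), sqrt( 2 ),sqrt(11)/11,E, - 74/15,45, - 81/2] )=[ - 84,  -  81/2, - 74/15 , sqrt( 11)/11 , sqrt(2 ),sqrt(2) , sqrt( 6 ), E,sqrt( 19), 45]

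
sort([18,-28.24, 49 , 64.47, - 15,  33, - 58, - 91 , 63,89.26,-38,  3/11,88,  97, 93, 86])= [ - 91, - 58, -38,-28.24,-15,  3/11, 18,33, 49,  63,64.47, 86,88, 89.26,93, 97 ]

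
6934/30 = 231+2/15 = 231.13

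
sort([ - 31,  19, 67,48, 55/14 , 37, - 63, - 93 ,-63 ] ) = [ - 93, - 63, - 63  , - 31,55/14, 19, 37, 48, 67 ]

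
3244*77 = 249788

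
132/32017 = 132/32017 = 0.00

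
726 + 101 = 827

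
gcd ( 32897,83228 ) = 1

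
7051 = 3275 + 3776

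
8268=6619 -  - 1649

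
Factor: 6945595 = 5^1 *389^1 * 3571^1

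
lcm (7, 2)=14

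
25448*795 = 20231160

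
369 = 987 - 618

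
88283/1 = 88283 = 88283.00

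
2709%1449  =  1260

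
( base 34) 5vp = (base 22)e3h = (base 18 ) 1331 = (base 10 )6859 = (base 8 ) 15313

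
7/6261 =7/6261= 0.00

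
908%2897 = 908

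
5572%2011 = 1550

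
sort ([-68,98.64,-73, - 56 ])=[ - 73, - 68, - 56, 98.64 ]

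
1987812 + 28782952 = 30770764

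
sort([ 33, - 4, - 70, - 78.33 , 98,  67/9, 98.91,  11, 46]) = [ - 78.33,-70,-4, 67/9, 11,  33,46, 98, 98.91]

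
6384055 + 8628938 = 15012993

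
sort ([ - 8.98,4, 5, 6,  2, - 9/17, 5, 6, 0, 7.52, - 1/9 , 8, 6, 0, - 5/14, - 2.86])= [ - 8.98,  -  2.86,  -  9/17, - 5/14,-1/9,0,0, 2, 4,5,  5,6, 6,6, 7.52, 8]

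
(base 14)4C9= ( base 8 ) 1701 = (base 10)961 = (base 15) 441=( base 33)t4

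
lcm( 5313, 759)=5313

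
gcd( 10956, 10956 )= 10956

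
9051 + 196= 9247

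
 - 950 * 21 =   -  19950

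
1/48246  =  1/48246  =  0.00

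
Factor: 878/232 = 439/116 = 2^( - 2)*29^( - 1)*439^1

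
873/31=873/31 =28.16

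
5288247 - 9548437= - 4260190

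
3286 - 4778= - 1492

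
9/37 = 9/37 = 0.24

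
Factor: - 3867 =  - 3^1 *1289^1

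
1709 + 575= 2284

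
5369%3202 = 2167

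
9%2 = 1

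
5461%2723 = 15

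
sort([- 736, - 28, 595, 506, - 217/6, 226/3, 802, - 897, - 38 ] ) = [ - 897, - 736,-38, - 217/6, -28, 226/3,506,595,802] 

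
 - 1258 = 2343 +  - 3601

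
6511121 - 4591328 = 1919793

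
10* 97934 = 979340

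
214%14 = 4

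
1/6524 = 1/6524  =  0.00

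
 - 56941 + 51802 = -5139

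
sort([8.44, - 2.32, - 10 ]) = [ - 10, - 2.32, 8.44] 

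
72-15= 57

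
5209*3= 15627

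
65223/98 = 665 + 53/98 =665.54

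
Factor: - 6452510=-2^1*5^1*271^1 * 2381^1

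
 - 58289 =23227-81516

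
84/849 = 28/283 = 0.10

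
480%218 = 44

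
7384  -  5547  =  1837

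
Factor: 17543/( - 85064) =- 2^( - 3) * 7^( - 3)*31^(-1 )*53^1 *331^1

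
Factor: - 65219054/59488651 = -2^1*43^( - 1) * 373^( - 1 )*743^1 * 3709^( - 1 )*43889^1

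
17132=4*4283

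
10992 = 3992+7000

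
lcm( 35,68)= 2380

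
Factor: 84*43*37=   133644 = 2^2*3^1 * 7^1*37^1*43^1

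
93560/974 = 46780/487 = 96.06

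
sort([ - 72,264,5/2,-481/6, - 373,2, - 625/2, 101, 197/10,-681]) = [  -  681, - 373, - 625/2, - 481/6, - 72,2,5/2,197/10,101,264]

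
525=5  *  105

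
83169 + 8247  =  91416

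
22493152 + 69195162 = 91688314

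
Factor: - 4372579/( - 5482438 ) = 2^( - 1)*13^( - 1)*37^( - 1 )* 41^ ( - 1 )*139^( - 1)*503^1*8693^1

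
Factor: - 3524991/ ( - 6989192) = 2^( - 3 )*3^1* 7^(-1)*137^(  -  1)*659^1*911^ (-1)*1783^1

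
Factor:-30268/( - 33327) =188/207 =2^2*3^( - 2 )*23^( - 1 )* 47^1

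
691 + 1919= 2610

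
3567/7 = 509 + 4/7 = 509.57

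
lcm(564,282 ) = 564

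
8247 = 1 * 8247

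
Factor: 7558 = 2^1*3779^1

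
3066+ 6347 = 9413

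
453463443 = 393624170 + 59839273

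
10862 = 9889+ 973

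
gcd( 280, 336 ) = 56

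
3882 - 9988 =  - 6106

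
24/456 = 1/19 =0.05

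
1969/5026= 1969/5026=0.39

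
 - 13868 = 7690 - 21558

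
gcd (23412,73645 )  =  1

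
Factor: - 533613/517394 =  - 2^( - 1)* 3^1*17^1*10463^1*258697^(  -  1)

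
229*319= 73051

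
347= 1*347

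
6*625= 3750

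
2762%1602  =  1160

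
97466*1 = 97466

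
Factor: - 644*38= - 24472 = -2^3*7^1*19^1*23^1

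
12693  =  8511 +4182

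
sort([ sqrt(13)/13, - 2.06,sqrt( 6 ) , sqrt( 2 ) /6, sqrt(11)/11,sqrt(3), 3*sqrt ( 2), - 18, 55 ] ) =[ - 18, - 2.06, sqrt( 2 )/6, sqrt( 13)/13,sqrt( 11)/11 , sqrt(3 ),  sqrt ( 6), 3*sqrt( 2), 55]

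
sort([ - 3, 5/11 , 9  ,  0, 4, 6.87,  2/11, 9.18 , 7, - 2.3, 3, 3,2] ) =[-3, -2.3, 0, 2/11, 5/11, 2, 3, 3, 4, 6.87, 7, 9, 9.18] 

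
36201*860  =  31132860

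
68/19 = 68/19 = 3.58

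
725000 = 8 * 90625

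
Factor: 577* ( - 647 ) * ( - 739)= 275882741  =  577^1 * 647^1*739^1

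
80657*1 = 80657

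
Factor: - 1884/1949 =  - 2^2 * 3^1*157^1*1949^ (-1)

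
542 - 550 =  - 8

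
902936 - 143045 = 759891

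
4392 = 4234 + 158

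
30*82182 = 2465460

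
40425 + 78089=118514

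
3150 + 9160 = 12310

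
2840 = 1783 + 1057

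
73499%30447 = 12605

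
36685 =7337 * 5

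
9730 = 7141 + 2589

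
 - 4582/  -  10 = 458 + 1/5 = 458.20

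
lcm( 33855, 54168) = 270840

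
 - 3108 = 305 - 3413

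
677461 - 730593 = - 53132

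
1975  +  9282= 11257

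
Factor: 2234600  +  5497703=7732303= 43^1*179821^1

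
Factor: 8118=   2^1*3^2*11^1*41^1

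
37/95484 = 37/95484 = 0.00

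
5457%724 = 389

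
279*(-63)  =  -17577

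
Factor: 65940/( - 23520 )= - 157/56  =  - 2^(-3)*7^( - 1)*157^1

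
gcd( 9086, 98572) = 2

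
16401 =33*497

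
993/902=993/902 =1.10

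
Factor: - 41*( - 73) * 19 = 19^1*41^1*73^1= 56867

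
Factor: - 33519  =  - 3^1*11173^1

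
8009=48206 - 40197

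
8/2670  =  4/1335 = 0.00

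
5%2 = 1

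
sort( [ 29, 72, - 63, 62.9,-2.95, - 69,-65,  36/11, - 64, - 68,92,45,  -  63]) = [  -  69, - 68, - 65,  -  64, - 63, - 63, - 2.95,  36/11 , 29, 45, 62.9,  72, 92] 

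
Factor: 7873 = 7873^1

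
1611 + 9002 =10613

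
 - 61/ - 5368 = 1/88 = 0.01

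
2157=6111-3954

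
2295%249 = 54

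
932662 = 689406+243256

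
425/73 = 425/73 = 5.82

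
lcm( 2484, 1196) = 32292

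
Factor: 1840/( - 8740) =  - 2^2*19^(- 1) =- 4/19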